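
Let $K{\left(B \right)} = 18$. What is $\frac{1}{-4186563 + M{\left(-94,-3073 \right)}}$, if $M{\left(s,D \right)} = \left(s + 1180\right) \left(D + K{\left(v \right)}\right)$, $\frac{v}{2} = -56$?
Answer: $- \frac{1}{7504293} \approx -1.3326 \cdot 10^{-7}$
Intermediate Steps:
$v = -112$ ($v = 2 \left(-56\right) = -112$)
$M{\left(s,D \right)} = \left(18 + D\right) \left(1180 + s\right)$ ($M{\left(s,D \right)} = \left(s + 1180\right) \left(D + 18\right) = \left(1180 + s\right) \left(18 + D\right) = \left(18 + D\right) \left(1180 + s\right)$)
$\frac{1}{-4186563 + M{\left(-94,-3073 \right)}} = \frac{1}{-4186563 + \left(21240 + 18 \left(-94\right) + 1180 \left(-3073\right) - -288862\right)} = \frac{1}{-4186563 + \left(21240 - 1692 - 3626140 + 288862\right)} = \frac{1}{-4186563 - 3317730} = \frac{1}{-7504293} = - \frac{1}{7504293}$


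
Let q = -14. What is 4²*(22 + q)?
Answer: 128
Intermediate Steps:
4²*(22 + q) = 4²*(22 - 14) = 16*8 = 128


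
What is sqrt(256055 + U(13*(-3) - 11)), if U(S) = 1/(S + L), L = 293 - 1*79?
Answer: sqrt(1721713861)/82 ≈ 506.02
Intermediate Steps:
L = 214 (L = 293 - 79 = 214)
U(S) = 1/(214 + S) (U(S) = 1/(S + 214) = 1/(214 + S))
sqrt(256055 + U(13*(-3) - 11)) = sqrt(256055 + 1/(214 + (13*(-3) - 11))) = sqrt(256055 + 1/(214 + (-39 - 11))) = sqrt(256055 + 1/(214 - 50)) = sqrt(256055 + 1/164) = sqrt(41993021/164) = sqrt(1721713861)/82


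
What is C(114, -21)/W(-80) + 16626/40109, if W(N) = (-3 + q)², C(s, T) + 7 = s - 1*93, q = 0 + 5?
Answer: 314015/80218 ≈ 3.9145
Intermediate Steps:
q = 5
C(s, T) = -100 + s (C(s, T) = -7 + (s - 1*93) = -7 + (s - 93) = -7 + (-93 + s) = -100 + s)
W(N) = 4 (W(N) = (-3 + 5)² = 2² = 4)
C(114, -21)/W(-80) + 16626/40109 = (-100 + 114)/4 + 16626/40109 = 14*(¼) + 16626*(1/40109) = 7/2 + 16626/40109 = 314015/80218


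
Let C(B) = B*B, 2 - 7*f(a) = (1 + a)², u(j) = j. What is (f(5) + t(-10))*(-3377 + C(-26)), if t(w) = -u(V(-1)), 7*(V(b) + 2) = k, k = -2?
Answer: 48618/7 ≈ 6945.4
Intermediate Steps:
V(b) = -16/7 (V(b) = -2 + (⅐)*(-2) = -2 - 2/7 = -16/7)
f(a) = 2/7 - (1 + a)²/7
t(w) = 16/7 (t(w) = -1*(-16/7) = 16/7)
C(B) = B²
(f(5) + t(-10))*(-3377 + C(-26)) = ((2/7 - (1 + 5)²/7) + 16/7)*(-3377 + (-26)²) = ((2/7 - ⅐*6²) + 16/7)*(-3377 + 676) = ((2/7 - ⅐*36) + 16/7)*(-2701) = ((2/7 - 36/7) + 16/7)*(-2701) = (-34/7 + 16/7)*(-2701) = -18/7*(-2701) = 48618/7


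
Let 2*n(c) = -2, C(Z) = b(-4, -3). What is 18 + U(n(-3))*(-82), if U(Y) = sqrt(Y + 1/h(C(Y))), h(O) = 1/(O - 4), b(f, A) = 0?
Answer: 18 - 82*I*sqrt(5) ≈ 18.0 - 183.36*I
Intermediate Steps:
C(Z) = 0
h(O) = 1/(-4 + O)
n(c) = -1 (n(c) = (1/2)*(-2) = -1)
U(Y) = sqrt(-4 + Y) (U(Y) = sqrt(Y + 1/(1/(-4 + 0))) = sqrt(Y + 1/(1/(-4))) = sqrt(Y + 1/(-1/4)) = sqrt(Y - 4) = sqrt(-4 + Y))
18 + U(n(-3))*(-82) = 18 + sqrt(-4 - 1)*(-82) = 18 + sqrt(-5)*(-82) = 18 + (I*sqrt(5))*(-82) = 18 - 82*I*sqrt(5)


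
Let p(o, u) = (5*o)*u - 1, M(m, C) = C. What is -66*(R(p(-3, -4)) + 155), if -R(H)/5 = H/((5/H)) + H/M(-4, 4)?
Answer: 448767/2 ≈ 2.2438e+5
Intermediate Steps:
p(o, u) = -1 + 5*o*u (p(o, u) = 5*o*u - 1 = -1 + 5*o*u)
R(H) = -H² - 5*H/4 (R(H) = -5*(H/((5/H)) + H/4) = -5*(H*(H/5) + H*(¼)) = -5*(H²/5 + H/4) = -5*(H/4 + H²/5) = -H² - 5*H/4)
-66*(R(p(-3, -4)) + 155) = -66*((-1 + 5*(-3)*(-4))*(-5 - 4*(-1 + 5*(-3)*(-4)))/4 + 155) = -66*((-1 + 60)*(-5 - 4*(-1 + 60))/4 + 155) = -66*((¼)*59*(-5 - 4*59) + 155) = -66*((¼)*59*(-5 - 236) + 155) = -66*((¼)*59*(-241) + 155) = -66*(-14219/4 + 155) = -66*(-13599/4) = 448767/2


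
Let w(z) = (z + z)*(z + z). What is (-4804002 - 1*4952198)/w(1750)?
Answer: -48781/61250 ≈ -0.79642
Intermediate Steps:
w(z) = 4*z² (w(z) = (2*z)*(2*z) = 4*z²)
(-4804002 - 1*4952198)/w(1750) = (-4804002 - 1*4952198)/((4*1750²)) = (-4804002 - 4952198)/((4*3062500)) = -9756200/12250000 = -9756200*1/12250000 = -48781/61250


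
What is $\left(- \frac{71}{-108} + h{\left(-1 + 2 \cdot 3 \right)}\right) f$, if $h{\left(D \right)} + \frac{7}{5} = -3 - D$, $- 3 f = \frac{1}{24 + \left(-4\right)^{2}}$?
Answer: $\frac{4721}{64800} \approx 0.072855$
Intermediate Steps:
$f = - \frac{1}{120}$ ($f = - \frac{1}{3 \left(24 + \left(-4\right)^{2}\right)} = - \frac{1}{3 \left(24 + 16\right)} = - \frac{1}{3 \cdot 40} = \left(- \frac{1}{3}\right) \frac{1}{40} = - \frac{1}{120} \approx -0.0083333$)
$h{\left(D \right)} = - \frac{22}{5} - D$ ($h{\left(D \right)} = - \frac{7}{5} - \left(3 + D\right) = - \frac{22}{5} - D$)
$\left(- \frac{71}{-108} + h{\left(-1 + 2 \cdot 3 \right)}\right) f = \left(- \frac{71}{-108} - \left(\frac{17}{5} + 6\right)\right) \left(- \frac{1}{120}\right) = \left(\left(-71\right) \left(- \frac{1}{108}\right) - \frac{47}{5}\right) \left(- \frac{1}{120}\right) = \left(\frac{71}{108} - \frac{47}{5}\right) \left(- \frac{1}{120}\right) = \left(- \frac{4721}{540}\right) \left(- \frac{1}{120}\right) = \frac{4721}{64800}$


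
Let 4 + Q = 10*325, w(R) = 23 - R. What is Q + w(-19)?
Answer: 3288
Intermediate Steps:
Q = 3246 (Q = -4 + 10*325 = -4 + 3250 = 3246)
Q + w(-19) = 3246 + (23 - 1*(-19)) = 3246 + (23 + 19) = 3246 + 42 = 3288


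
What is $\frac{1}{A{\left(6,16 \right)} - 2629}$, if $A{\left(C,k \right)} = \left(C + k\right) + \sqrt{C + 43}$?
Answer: $- \frac{1}{2600} \approx -0.00038462$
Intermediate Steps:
$A{\left(C,k \right)} = C + k + \sqrt{43 + C}$ ($A{\left(C,k \right)} = \left(C + k\right) + \sqrt{43 + C} = C + k + \sqrt{43 + C}$)
$\frac{1}{A{\left(6,16 \right)} - 2629} = \frac{1}{\left(6 + 16 + \sqrt{43 + 6}\right) - 2629} = \frac{1}{\left(6 + 16 + \sqrt{49}\right) - 2629} = \frac{1}{\left(6 + 16 + 7\right) - 2629} = \frac{1}{29 - 2629} = \frac{1}{-2600} = - \frac{1}{2600}$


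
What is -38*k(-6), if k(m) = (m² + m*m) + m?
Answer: -2508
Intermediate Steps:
k(m) = m + 2*m² (k(m) = (m² + m²) + m = 2*m² + m = m + 2*m²)
-38*k(-6) = -(-228)*(1 + 2*(-6)) = -(-228)*(1 - 12) = -(-228)*(-11) = -38*66 = -2508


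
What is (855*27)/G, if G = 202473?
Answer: 855/7499 ≈ 0.11402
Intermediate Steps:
(855*27)/G = (855*27)/202473 = 23085*(1/202473) = 855/7499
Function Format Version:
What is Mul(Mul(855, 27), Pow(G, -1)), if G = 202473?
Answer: Rational(855, 7499) ≈ 0.11402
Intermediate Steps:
Mul(Mul(855, 27), Pow(G, -1)) = Mul(Mul(855, 27), Pow(202473, -1)) = Mul(23085, Rational(1, 202473)) = Rational(855, 7499)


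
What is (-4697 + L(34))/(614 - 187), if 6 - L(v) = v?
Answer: -675/61 ≈ -11.066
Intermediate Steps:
L(v) = 6 - v
(-4697 + L(34))/(614 - 187) = (-4697 + (6 - 1*34))/(614 - 187) = (-4697 + (6 - 34))/427 = (-4697 - 28)*(1/427) = -4725*1/427 = -675/61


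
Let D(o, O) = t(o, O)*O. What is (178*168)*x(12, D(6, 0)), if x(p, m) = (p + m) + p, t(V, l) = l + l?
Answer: 717696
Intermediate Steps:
t(V, l) = 2*l
D(o, O) = 2*O² (D(o, O) = (2*O)*O = 2*O²)
x(p, m) = m + 2*p (x(p, m) = (m + p) + p = m + 2*p)
(178*168)*x(12, D(6, 0)) = (178*168)*(2*0² + 2*12) = 29904*(2*0 + 24) = 29904*(0 + 24) = 29904*24 = 717696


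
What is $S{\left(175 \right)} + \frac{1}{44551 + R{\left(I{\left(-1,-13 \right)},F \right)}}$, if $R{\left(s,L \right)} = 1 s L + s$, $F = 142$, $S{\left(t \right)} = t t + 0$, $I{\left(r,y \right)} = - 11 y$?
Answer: $\frac{1990625001}{65000} \approx 30625.0$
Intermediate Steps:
$S{\left(t \right)} = t^{2}$ ($S{\left(t \right)} = t^{2} + 0 = t^{2}$)
$R{\left(s,L \right)} = s + L s$ ($R{\left(s,L \right)} = s L + s = L s + s = s + L s$)
$S{\left(175 \right)} + \frac{1}{44551 + R{\left(I{\left(-1,-13 \right)},F \right)}} = 175^{2} + \frac{1}{44551 + \left(-11\right) \left(-13\right) \left(1 + 142\right)} = 30625 + \frac{1}{44551 + 143 \cdot 143} = 30625 + \frac{1}{44551 + 20449} = 30625 + \frac{1}{65000} = \frac{1990625001}{65000}$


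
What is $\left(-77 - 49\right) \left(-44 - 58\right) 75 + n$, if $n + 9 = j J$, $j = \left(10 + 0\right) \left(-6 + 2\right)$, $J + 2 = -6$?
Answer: $964211$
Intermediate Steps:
$J = -8$ ($J = -2 - 6 = -8$)
$j = -40$ ($j = 10 \left(-4\right) = -40$)
$n = 311$ ($n = -9 - -320 = -9 + 320 = 311$)
$\left(-77 - 49\right) \left(-44 - 58\right) 75 + n = \left(-77 - 49\right) \left(-44 - 58\right) 75 + 311 = \left(-126\right) \left(-102\right) 75 + 311 = 12852 \cdot 75 + 311 = 963900 + 311 = 964211$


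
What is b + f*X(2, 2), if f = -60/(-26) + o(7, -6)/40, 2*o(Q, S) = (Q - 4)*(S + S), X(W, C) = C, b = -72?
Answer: -8877/130 ≈ -68.285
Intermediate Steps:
o(Q, S) = S*(-4 + Q) (o(Q, S) = ((Q - 4)*(S + S))/2 = ((-4 + Q)*(2*S))/2 = (2*S*(-4 + Q))/2 = S*(-4 + Q))
f = 483/260 (f = -60/(-26) - 6*(-4 + 7)/40 = -60*(-1/26) - 6*3*(1/40) = 30/13 - 18*1/40 = 30/13 - 9/20 = 483/260 ≈ 1.8577)
b + f*X(2, 2) = -72 + (483/260)*2 = -72 + 483/130 = -8877/130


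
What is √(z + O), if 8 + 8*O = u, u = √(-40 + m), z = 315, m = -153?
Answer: √(5024 + 2*I*√193)/4 ≈ 17.72 + 0.049*I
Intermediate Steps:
u = I*√193 (u = √(-40 - 153) = √(-193) = I*√193 ≈ 13.892*I)
O = -1 + I*√193/8 (O = -1 + (I*√193)/8 = -1 + I*√193/8 ≈ -1.0 + 1.7366*I)
√(z + O) = √(315 + (-1 + I*√193/8)) = √(314 + I*√193/8)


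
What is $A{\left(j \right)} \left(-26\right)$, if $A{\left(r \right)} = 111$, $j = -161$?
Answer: $-2886$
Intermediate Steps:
$A{\left(j \right)} \left(-26\right) = 111 \left(-26\right) = -2886$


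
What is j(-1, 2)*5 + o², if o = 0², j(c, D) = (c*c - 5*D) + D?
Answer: -35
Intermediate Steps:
j(c, D) = c² - 4*D (j(c, D) = (c² - 5*D) + D = c² - 4*D)
o = 0
j(-1, 2)*5 + o² = ((-1)² - 4*2)*5 + 0² = (1 - 8)*5 + 0 = -7*5 + 0 = -35 + 0 = -35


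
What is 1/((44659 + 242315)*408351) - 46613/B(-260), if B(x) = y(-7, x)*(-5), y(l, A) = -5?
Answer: -5462396605686737/2929652996850 ≈ -1864.5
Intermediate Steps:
B(x) = 25 (B(x) = -5*(-5) = 25)
1/((44659 + 242315)*408351) - 46613/B(-260) = 1/((44659 + 242315)*408351) - 46613/25 = (1/408351)/286974 - 46613*1/25 = (1/286974)*(1/408351) - 46613/25 = 1/117186119874 - 46613/25 = -5462396605686737/2929652996850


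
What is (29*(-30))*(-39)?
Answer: 33930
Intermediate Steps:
(29*(-30))*(-39) = -870*(-39) = 33930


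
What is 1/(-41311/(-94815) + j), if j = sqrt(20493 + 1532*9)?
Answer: -3916902465/308180514518504 + 26969652675*sqrt(3809)/308180514518504 ≈ 0.0053883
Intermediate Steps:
j = 3*sqrt(3809) (j = sqrt(20493 + 13788) = sqrt(34281) = 3*sqrt(3809) ≈ 185.15)
1/(-41311/(-94815) + j) = 1/(-41311/(-94815) + 3*sqrt(3809)) = 1/(-41311*(-1/94815) + 3*sqrt(3809)) = 1/(41311/94815 + 3*sqrt(3809))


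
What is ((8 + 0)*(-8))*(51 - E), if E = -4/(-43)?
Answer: -140096/43 ≈ -3258.0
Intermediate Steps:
E = 4/43 (E = -4*(-1/43) = 4/43 ≈ 0.093023)
((8 + 0)*(-8))*(51 - E) = ((8 + 0)*(-8))*(51 - 1*4/43) = (8*(-8))*(51 - 4/43) = -64*2189/43 = -140096/43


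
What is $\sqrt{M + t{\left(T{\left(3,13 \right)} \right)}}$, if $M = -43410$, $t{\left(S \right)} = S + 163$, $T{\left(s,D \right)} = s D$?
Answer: $2 i \sqrt{10802} \approx 207.87 i$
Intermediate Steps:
$T{\left(s,D \right)} = D s$
$t{\left(S \right)} = 163 + S$
$\sqrt{M + t{\left(T{\left(3,13 \right)} \right)}} = \sqrt{-43410 + \left(163 + 13 \cdot 3\right)} = \sqrt{-43410 + \left(163 + 39\right)} = \sqrt{-43410 + 202} = \sqrt{-43208} = 2 i \sqrt{10802}$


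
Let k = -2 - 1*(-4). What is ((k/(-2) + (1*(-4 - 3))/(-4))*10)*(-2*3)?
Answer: -45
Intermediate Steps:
k = 2 (k = -2 + 4 = 2)
((k/(-2) + (1*(-4 - 3))/(-4))*10)*(-2*3) = ((2/(-2) + (1*(-4 - 3))/(-4))*10)*(-2*3) = ((2*(-1/2) + (1*(-7))*(-1/4))*10)*(-6) = ((-1 - 7*(-1/4))*10)*(-6) = ((-1 + 7/4)*10)*(-6) = ((3/4)*10)*(-6) = (15/2)*(-6) = -45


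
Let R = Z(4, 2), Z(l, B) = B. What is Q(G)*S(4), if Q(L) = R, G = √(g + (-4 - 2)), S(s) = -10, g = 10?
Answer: -20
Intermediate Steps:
G = 2 (G = √(10 + (-4 - 2)) = √(10 - 6) = √4 = 2)
R = 2
Q(L) = 2
Q(G)*S(4) = 2*(-10) = -20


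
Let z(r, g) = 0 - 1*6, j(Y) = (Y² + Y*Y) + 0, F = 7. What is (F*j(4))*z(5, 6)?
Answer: -1344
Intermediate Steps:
j(Y) = 2*Y² (j(Y) = (Y² + Y²) + 0 = 2*Y² + 0 = 2*Y²)
z(r, g) = -6 (z(r, g) = 0 - 6 = -6)
(F*j(4))*z(5, 6) = (7*(2*4²))*(-6) = (7*(2*16))*(-6) = (7*32)*(-6) = 224*(-6) = -1344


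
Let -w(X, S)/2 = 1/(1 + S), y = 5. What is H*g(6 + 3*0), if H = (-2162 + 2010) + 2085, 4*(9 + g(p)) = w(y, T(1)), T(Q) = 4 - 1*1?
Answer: -141109/8 ≈ -17639.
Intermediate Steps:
T(Q) = 3 (T(Q) = 4 - 1 = 3)
w(X, S) = -2/(1 + S)
g(p) = -73/8 (g(p) = -9 + (-2/(1 + 3))/4 = -9 + (-2/4)/4 = -9 + (-2*¼)/4 = -9 + (¼)*(-½) = -9 - ⅛ = -73/8)
H = 1933 (H = -152 + 2085 = 1933)
H*g(6 + 3*0) = 1933*(-73/8) = -141109/8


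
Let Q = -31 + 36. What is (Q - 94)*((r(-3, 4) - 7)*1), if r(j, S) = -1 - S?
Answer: 1068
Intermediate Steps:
Q = 5
(Q - 94)*((r(-3, 4) - 7)*1) = (5 - 94)*(((-1 - 1*4) - 7)*1) = -89*((-1 - 4) - 7) = -89*(-5 - 7) = -(-1068) = -89*(-12) = 1068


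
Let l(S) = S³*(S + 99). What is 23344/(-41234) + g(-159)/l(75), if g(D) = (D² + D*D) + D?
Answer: -285252863783/504472218750 ≈ -0.56545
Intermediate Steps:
l(S) = S³*(99 + S)
g(D) = D + 2*D² (g(D) = (D² + D²) + D = 2*D² + D = D + 2*D²)
23344/(-41234) + g(-159)/l(75) = 23344/(-41234) + (-159*(1 + 2*(-159)))/((75³*(99 + 75))) = 23344*(-1/41234) + (-159*(1 - 318))/((421875*174)) = -11672/20617 - 159*(-317)/73406250 = -11672/20617 + 50403*(1/73406250) = -11672/20617 + 16801/24468750 = -285252863783/504472218750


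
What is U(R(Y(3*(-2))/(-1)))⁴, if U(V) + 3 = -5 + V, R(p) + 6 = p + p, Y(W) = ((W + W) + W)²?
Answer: 192057803536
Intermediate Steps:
Y(W) = 9*W² (Y(W) = (2*W + W)² = (3*W)² = 9*W²)
R(p) = -6 + 2*p (R(p) = -6 + (p + p) = -6 + 2*p)
U(V) = -8 + V (U(V) = -3 + (-5 + V) = -8 + V)
U(R(Y(3*(-2))/(-1)))⁴ = (-8 + (-6 + 2*((9*(3*(-2))²)/(-1))))⁴ = (-8 + (-6 + 2*((9*(-6)²)*(-1))))⁴ = (-8 + (-6 + 2*((9*36)*(-1))))⁴ = (-8 + (-6 + 2*(324*(-1))))⁴ = (-8 + (-6 + 2*(-324)))⁴ = (-8 + (-6 - 648))⁴ = (-8 - 654)⁴ = (-662)⁴ = 192057803536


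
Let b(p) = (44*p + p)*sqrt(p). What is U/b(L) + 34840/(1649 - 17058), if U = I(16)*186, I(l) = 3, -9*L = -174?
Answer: -34840/15409 + 93*sqrt(174)/8410 ≈ -2.1151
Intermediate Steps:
L = 58/3 (L = -1/9*(-174) = 58/3 ≈ 19.333)
b(p) = 45*p**(3/2) (b(p) = (45*p)*sqrt(p) = 45*p**(3/2))
U = 558 (U = 3*186 = 558)
U/b(L) + 34840/(1649 - 17058) = 558/((45*(58/3)**(3/2))) + 34840/(1649 - 17058) = 558/((45*(58*sqrt(174)/9))) + 34840/(-15409) = 558/((290*sqrt(174))) + 34840*(-1/15409) = 558*(sqrt(174)/50460) - 34840/15409 = 93*sqrt(174)/8410 - 34840/15409 = -34840/15409 + 93*sqrt(174)/8410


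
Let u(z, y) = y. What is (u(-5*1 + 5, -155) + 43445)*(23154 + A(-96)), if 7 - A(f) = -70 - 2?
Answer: 1005756570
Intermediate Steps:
A(f) = 79 (A(f) = 7 - (-70 - 2) = 7 - 1*(-72) = 7 + 72 = 79)
(u(-5*1 + 5, -155) + 43445)*(23154 + A(-96)) = (-155 + 43445)*(23154 + 79) = 43290*23233 = 1005756570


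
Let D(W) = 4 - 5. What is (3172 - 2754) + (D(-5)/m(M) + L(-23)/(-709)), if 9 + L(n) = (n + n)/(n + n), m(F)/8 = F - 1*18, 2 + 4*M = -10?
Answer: 49790869/119112 ≈ 418.02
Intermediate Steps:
M = -3 (M = -½ + (¼)*(-10) = -½ - 5/2 = -3)
m(F) = -144 + 8*F (m(F) = 8*(F - 1*18) = 8*(F - 18) = 8*(-18 + F) = -144 + 8*F)
D(W) = -1
L(n) = -8 (L(n) = -9 + (n + n)/(n + n) = -9 + (2*n)/((2*n)) = -9 + (2*n)*(1/(2*n)) = -9 + 1 = -8)
(3172 - 2754) + (D(-5)/m(M) + L(-23)/(-709)) = (3172 - 2754) + (-1/(-144 + 8*(-3)) - 8/(-709)) = 418 + (-1/(-144 - 24) - 8*(-1/709)) = 418 + (-1/(-168) + 8/709) = 418 + (-1*(-1/168) + 8/709) = 418 + (1/168 + 8/709) = 418 + 2053/119112 = 49790869/119112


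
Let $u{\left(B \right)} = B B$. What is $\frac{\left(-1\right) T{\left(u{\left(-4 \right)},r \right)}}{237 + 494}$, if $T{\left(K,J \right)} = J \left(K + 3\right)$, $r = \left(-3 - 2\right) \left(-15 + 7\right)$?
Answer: $- \frac{760}{731} \approx -1.0397$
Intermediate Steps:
$r = 40$ ($r = \left(-5\right) \left(-8\right) = 40$)
$u{\left(B \right)} = B^{2}$
$T{\left(K,J \right)} = J \left(3 + K\right)$
$\frac{\left(-1\right) T{\left(u{\left(-4 \right)},r \right)}}{237 + 494} = \frac{\left(-1\right) 40 \left(3 + \left(-4\right)^{2}\right)}{237 + 494} = \frac{\left(-1\right) 40 \left(3 + 16\right)}{731} = - 40 \cdot 19 \cdot \frac{1}{731} = \left(-1\right) 760 \cdot \frac{1}{731} = \left(-760\right) \frac{1}{731} = - \frac{760}{731}$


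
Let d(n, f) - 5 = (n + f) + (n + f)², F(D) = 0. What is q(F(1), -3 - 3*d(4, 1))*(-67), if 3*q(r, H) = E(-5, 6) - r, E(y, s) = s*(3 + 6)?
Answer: -1206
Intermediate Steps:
E(y, s) = 9*s (E(y, s) = s*9 = 9*s)
d(n, f) = 5 + f + n + (f + n)² (d(n, f) = 5 + ((n + f) + (n + f)²) = 5 + ((f + n) + (f + n)²) = 5 + (f + n + (f + n)²) = 5 + f + n + (f + n)²)
q(r, H) = 18 - r/3 (q(r, H) = (9*6 - r)/3 = (54 - r)/3 = 18 - r/3)
q(F(1), -3 - 3*d(4, 1))*(-67) = (18 - ⅓*0)*(-67) = (18 + 0)*(-67) = 18*(-67) = -1206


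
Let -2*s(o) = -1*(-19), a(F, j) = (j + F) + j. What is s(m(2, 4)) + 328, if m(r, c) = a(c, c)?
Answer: 637/2 ≈ 318.50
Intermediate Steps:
a(F, j) = F + 2*j (a(F, j) = (F + j) + j = F + 2*j)
m(r, c) = 3*c (m(r, c) = c + 2*c = 3*c)
s(o) = -19/2 (s(o) = -(-1)*(-19)/2 = -1/2*19 = -19/2)
s(m(2, 4)) + 328 = -19/2 + 328 = 637/2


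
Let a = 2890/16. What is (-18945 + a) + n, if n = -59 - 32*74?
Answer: -169531/8 ≈ -21191.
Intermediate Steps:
a = 1445/8 (a = 2890*(1/16) = 1445/8 ≈ 180.63)
n = -2427 (n = -59 - 2368 = -2427)
(-18945 + a) + n = (-18945 + 1445/8) - 2427 = -150115/8 - 2427 = -169531/8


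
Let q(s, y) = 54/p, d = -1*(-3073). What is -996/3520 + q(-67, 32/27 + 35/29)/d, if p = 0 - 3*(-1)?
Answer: -749337/2704240 ≈ -0.27710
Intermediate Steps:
d = 3073
p = 3 (p = 0 + 3 = 3)
q(s, y) = 18 (q(s, y) = 54/3 = 54*(1/3) = 18)
-996/3520 + q(-67, 32/27 + 35/29)/d = -996/3520 + 18/3073 = -996*1/3520 + 18*(1/3073) = -249/880 + 18/3073 = -749337/2704240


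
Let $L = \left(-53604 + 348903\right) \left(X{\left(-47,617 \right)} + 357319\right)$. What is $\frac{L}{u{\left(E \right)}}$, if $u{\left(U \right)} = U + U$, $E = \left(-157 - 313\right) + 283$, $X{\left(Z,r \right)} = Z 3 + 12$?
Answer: $- \frac{52738924905}{187} \approx -2.8203 \cdot 10^{8}$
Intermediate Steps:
$X{\left(Z,r \right)} = 12 + 3 Z$ ($X{\left(Z,r \right)} = 3 Z + 12 = 12 + 3 Z$)
$E = -187$ ($E = -470 + 283 = -187$)
$u{\left(U \right)} = 2 U$
$L = 105477849810$ ($L = \left(-53604 + 348903\right) \left(\left(12 + 3 \left(-47\right)\right) + 357319\right) = 295299 \left(\left(12 - 141\right) + 357319\right) = 295299 \left(-129 + 357319\right) = 295299 \cdot 357190 = 105477849810$)
$\frac{L}{u{\left(E \right)}} = \frac{105477849810}{2 \left(-187\right)} = \frac{105477849810}{-374} = 105477849810 \left(- \frac{1}{374}\right) = - \frac{52738924905}{187}$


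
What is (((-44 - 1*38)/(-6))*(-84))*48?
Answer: -55104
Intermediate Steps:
(((-44 - 1*38)/(-6))*(-84))*48 = (((-44 - 38)*(-1/6))*(-84))*48 = (-82*(-1/6)*(-84))*48 = ((41/3)*(-84))*48 = -1148*48 = -55104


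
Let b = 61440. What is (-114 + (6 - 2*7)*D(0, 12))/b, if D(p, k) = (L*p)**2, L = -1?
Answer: -19/10240 ≈ -0.0018555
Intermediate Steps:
D(p, k) = p**2 (D(p, k) = (-p)**2 = p**2)
(-114 + (6 - 2*7)*D(0, 12))/b = (-114 + (6 - 2*7)*0**2)/61440 = (-114 + (6 - 14)*0)*(1/61440) = (-114 - 8*0)*(1/61440) = (-114 + 0)*(1/61440) = -114*1/61440 = -19/10240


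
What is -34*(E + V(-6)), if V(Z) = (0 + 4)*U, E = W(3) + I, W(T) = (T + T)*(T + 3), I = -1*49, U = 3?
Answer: 34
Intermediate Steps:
I = -49
W(T) = 2*T*(3 + T) (W(T) = (2*T)*(3 + T) = 2*T*(3 + T))
E = -13 (E = 2*3*(3 + 3) - 49 = 2*3*6 - 49 = 36 - 49 = -13)
V(Z) = 12 (V(Z) = (0 + 4)*3 = 4*3 = 12)
-34*(E + V(-6)) = -34*(-13 + 12) = -34*(-1) = 34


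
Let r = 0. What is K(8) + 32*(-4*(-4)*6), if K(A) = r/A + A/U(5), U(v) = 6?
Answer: 9220/3 ≈ 3073.3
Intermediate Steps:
K(A) = A/6 (K(A) = 0/A + A/6 = 0 + A*(1/6) = 0 + A/6 = A/6)
K(8) + 32*(-4*(-4)*6) = (1/6)*8 + 32*(-4*(-4)*6) = 4/3 + 32*(16*6) = 4/3 + 32*96 = 4/3 + 3072 = 9220/3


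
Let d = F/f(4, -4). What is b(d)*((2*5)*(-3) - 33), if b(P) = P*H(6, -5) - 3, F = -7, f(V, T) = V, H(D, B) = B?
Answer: -1449/4 ≈ -362.25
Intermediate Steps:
d = -7/4 ≈ -1.7500
b(P) = -3 - 5*P (b(P) = P*(-5) - 3 = -5*P - 3 = -3 - 5*P)
b(d)*((2*5)*(-3) - 33) = (-3 - 5*(-7/4))*((2*5)*(-3) - 33) = (-3 + 35/4)*(10*(-3) - 33) = 23*(-30 - 33)/4 = (23/4)*(-63) = -1449/4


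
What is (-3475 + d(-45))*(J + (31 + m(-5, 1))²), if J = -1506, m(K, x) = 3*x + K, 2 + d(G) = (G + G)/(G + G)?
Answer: 2311540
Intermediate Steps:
d(G) = -1 (d(G) = -2 + (G + G)/(G + G) = -2 + (2*G)/((2*G)) = -2 + (2*G)*(1/(2*G)) = -2 + 1 = -1)
m(K, x) = K + 3*x
(-3475 + d(-45))*(J + (31 + m(-5, 1))²) = (-3475 - 1)*(-1506 + (31 + (-5 + 3*1))²) = -3476*(-1506 + (31 + (-5 + 3))²) = -3476*(-1506 + (31 - 2)²) = -3476*(-1506 + 29²) = -3476*(-1506 + 841) = -3476*(-665) = 2311540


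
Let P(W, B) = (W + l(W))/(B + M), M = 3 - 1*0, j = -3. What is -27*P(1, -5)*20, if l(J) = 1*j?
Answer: -540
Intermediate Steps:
M = 3 (M = 3 + 0 = 3)
l(J) = -3 (l(J) = 1*(-3) = -3)
P(W, B) = (-3 + W)/(3 + B) (P(W, B) = (W - 3)/(B + 3) = (-3 + W)/(3 + B))
-27*P(1, -5)*20 = -27*(-3 + 1)/(3 - 5)*20 = -27*(-2)/(-2)*20 = -(-27)*(-2)/2*20 = -27*1*20 = -27*20 = -540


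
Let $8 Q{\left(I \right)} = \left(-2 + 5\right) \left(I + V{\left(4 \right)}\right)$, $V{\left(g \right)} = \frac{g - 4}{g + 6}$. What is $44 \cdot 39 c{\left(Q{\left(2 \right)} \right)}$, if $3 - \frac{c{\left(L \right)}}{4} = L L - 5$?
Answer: $51051$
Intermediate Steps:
$V{\left(g \right)} = \frac{-4 + g}{6 + g}$
$Q{\left(I \right)} = \frac{3 I}{8}$ ($Q{\left(I \right)} = \frac{\left(-2 + 5\right) \left(I + \frac{-4 + 4}{6 + 4}\right)}{8} = \frac{3 \left(I + \frac{1}{10} \cdot 0\right)}{8} = \frac{3 \left(I + 0\right)}{8} = \frac{3 I}{8}$)
$c{\left(L \right)} = 32 - 4 L^{2}$ ($c{\left(L \right)} = 12 - 4 \left(L L - 5\right) = 12 - 4 \left(L^{2} - 5\right) = 12 - 4 \left(-5 + L^{2}\right) = 12 - \left(-20 + 4 L^{2}\right) = 32 - 4 L^{2}$)
$44 \cdot 39 c{\left(Q{\left(2 \right)} \right)} = 44 \cdot 39 \left(32 - 4 \left(\frac{3}{8} \cdot 2\right)^{2}\right) = 1716 \left(32 - 4 \left(\frac{3}{4}\right)^{2}\right) = 1716 \left(32 - \frac{9}{4}\right) = 1716 \cdot \frac{119}{4} = 51051$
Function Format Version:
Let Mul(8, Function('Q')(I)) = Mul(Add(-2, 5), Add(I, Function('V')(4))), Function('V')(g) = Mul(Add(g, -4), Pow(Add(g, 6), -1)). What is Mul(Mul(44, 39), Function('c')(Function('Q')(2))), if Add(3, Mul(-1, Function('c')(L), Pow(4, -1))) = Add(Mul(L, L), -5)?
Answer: 51051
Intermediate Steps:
Function('V')(g) = Mul(Pow(Add(6, g), -1), Add(-4, g)) (Function('V')(g) = Mul(Add(-4, g), Pow(Add(6, g), -1)) = Mul(Pow(Add(6, g), -1), Add(-4, g)))
Function('Q')(I) = Mul(Rational(3, 8), I) (Function('Q')(I) = Mul(Rational(1, 8), Mul(Add(-2, 5), Add(I, Mul(Pow(Add(6, 4), -1), Add(-4, 4))))) = Mul(Rational(1, 8), Mul(3, Add(I, Mul(Pow(10, -1), 0)))) = Mul(Rational(1, 8), Mul(3, Add(I, Mul(Rational(1, 10), 0)))) = Mul(Rational(1, 8), Mul(3, Add(I, 0))) = Mul(Rational(1, 8), Mul(3, I)) = Mul(Rational(3, 8), I))
Function('c')(L) = Add(32, Mul(-4, Pow(L, 2))) (Function('c')(L) = Add(12, Mul(-4, Add(Mul(L, L), -5))) = Add(12, Mul(-4, Add(Pow(L, 2), -5))) = Add(12, Mul(-4, Add(-5, Pow(L, 2)))) = Add(12, Add(20, Mul(-4, Pow(L, 2)))) = Add(32, Mul(-4, Pow(L, 2))))
Mul(Mul(44, 39), Function('c')(Function('Q')(2))) = Mul(Mul(44, 39), Add(32, Mul(-4, Pow(Mul(Rational(3, 8), 2), 2)))) = Mul(1716, Add(32, Mul(-4, Pow(Rational(3, 4), 2)))) = Mul(1716, Add(32, Mul(-4, Rational(9, 16)))) = Mul(1716, Add(32, Rational(-9, 4))) = Mul(1716, Rational(119, 4)) = 51051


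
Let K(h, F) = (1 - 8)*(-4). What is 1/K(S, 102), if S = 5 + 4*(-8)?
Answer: 1/28 ≈ 0.035714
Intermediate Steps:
S = -27 (S = 5 - 32 = -27)
K(h, F) = 28 (K(h, F) = -7*(-4) = 28)
1/K(S, 102) = 1/28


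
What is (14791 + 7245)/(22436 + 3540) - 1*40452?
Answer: -262689779/6494 ≈ -40451.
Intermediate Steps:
(14791 + 7245)/(22436 + 3540) - 1*40452 = 22036/25976 - 40452 = 22036*(1/25976) - 40452 = 5509/6494 - 40452 = -262689779/6494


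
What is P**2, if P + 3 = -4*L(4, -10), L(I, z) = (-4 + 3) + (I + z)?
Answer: 625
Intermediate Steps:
L(I, z) = -1 + I + z (L(I, z) = -1 + (I + z) = -1 + I + z)
P = 25 (P = -3 - 4*(-1 + 4 - 10) = -3 - 4*(-7) = -3 + 28 = 25)
P**2 = 25**2 = 625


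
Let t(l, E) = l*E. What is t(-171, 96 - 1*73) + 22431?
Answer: 18498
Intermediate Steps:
t(l, E) = E*l
t(-171, 96 - 1*73) + 22431 = (96 - 1*73)*(-171) + 22431 = (96 - 73)*(-171) + 22431 = 23*(-171) + 22431 = -3933 + 22431 = 18498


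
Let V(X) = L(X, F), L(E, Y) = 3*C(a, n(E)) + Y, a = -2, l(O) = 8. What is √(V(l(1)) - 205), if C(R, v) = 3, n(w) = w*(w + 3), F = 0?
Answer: 14*I ≈ 14.0*I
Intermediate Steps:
n(w) = w*(3 + w)
L(E, Y) = 9 + Y (L(E, Y) = 3*3 + Y = 9 + Y)
V(X) = 9 (V(X) = 9 + 0 = 9)
√(V(l(1)) - 205) = √(9 - 205) = √(-196) = 14*I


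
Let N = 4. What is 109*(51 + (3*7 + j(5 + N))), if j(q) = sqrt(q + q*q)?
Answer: 7848 + 327*sqrt(10) ≈ 8882.1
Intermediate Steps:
j(q) = sqrt(q + q**2)
109*(51 + (3*7 + j(5 + N))) = 109*(51 + (3*7 + sqrt((5 + 4)*(1 + (5 + 4))))) = 109*(51 + (21 + sqrt(9*(1 + 9)))) = 109*(51 + (21 + sqrt(9*10))) = 109*(51 + (21 + sqrt(90))) = 109*(51 + (21 + 3*sqrt(10))) = 109*(72 + 3*sqrt(10)) = 7848 + 327*sqrt(10)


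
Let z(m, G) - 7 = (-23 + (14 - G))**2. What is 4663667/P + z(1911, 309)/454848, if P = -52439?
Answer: -91998104309/1037033664 ≈ -88.713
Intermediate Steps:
z(m, G) = 7 + (-9 - G)**2 (z(m, G) = 7 + (-23 + (14 - G))**2 = 7 + (-9 - G)**2)
4663667/P + z(1911, 309)/454848 = 4663667/(-52439) + (7 + (9 + 309)**2)/454848 = 4663667*(-1/52439) + (7 + 318**2)*(1/454848) = -4663667/52439 + (7 + 101124)*(1/454848) = -4663667/52439 + 101131*(1/454848) = -4663667/52439 + 4397/19776 = -91998104309/1037033664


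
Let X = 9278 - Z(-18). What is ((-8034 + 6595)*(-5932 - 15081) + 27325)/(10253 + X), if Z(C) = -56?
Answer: 10088344/6529 ≈ 1545.2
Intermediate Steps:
X = 9334 (X = 9278 - 1*(-56) = 9278 + 56 = 9334)
((-8034 + 6595)*(-5932 - 15081) + 27325)/(10253 + X) = ((-8034 + 6595)*(-5932 - 15081) + 27325)/(10253 + 9334) = (-1439*(-21013) + 27325)/19587 = (30237707 + 27325)*(1/19587) = 30265032*(1/19587) = 10088344/6529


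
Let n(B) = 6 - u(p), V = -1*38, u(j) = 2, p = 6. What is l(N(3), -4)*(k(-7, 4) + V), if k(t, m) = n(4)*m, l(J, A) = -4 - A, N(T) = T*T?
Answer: 0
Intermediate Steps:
N(T) = T²
V = -38
n(B) = 4 (n(B) = 6 - 1*2 = 6 - 2 = 4)
k(t, m) = 4*m
l(N(3), -4)*(k(-7, 4) + V) = (-4 - 1*(-4))*(4*4 - 38) = (-4 + 4)*(16 - 38) = 0*(-22) = 0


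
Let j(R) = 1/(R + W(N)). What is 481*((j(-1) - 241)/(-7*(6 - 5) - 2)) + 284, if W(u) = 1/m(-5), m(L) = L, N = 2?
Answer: 713267/54 ≈ 13209.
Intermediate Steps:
W(u) = -⅕ (W(u) = 1/(-5) = -⅕)
j(R) = 1/(-⅕ + R) (j(R) = 1/(R - ⅕) = 1/(-⅕ + R))
481*((j(-1) - 241)/(-7*(6 - 5) - 2)) + 284 = 481*((5/(-1 + 5*(-1)) - 241)/(-7*(6 - 5) - 2)) + 284 = 481*((5/(-1 - 5) - 241)/(-7*1 - 2)) + 284 = 481*((5/(-6) - 241)/(-7 - 2)) + 284 = 481*((5*(-⅙) - 241)/(-9)) + 284 = 481*((-⅚ - 241)*(-⅑)) + 284 = 481*(-1451/6*(-⅑)) + 284 = 481*(1451/54) + 284 = 697931/54 + 284 = 713267/54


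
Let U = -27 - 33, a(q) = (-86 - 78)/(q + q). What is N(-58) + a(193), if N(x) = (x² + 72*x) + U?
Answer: -168378/193 ≈ -872.42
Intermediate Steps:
a(q) = -82/q (a(q) = -164*1/(2*q) = -82/q)
U = -60
N(x) = -60 + x² + 72*x (N(x) = (x² + 72*x) - 60 = -60 + x² + 72*x)
N(-58) + a(193) = (-60 + (-58)² + 72*(-58)) - 82/193 = (-60 + 3364 - 4176) - 82*1/193 = -872 - 82/193 = -168378/193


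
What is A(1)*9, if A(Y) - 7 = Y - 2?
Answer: 54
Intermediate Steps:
A(Y) = 5 + Y (A(Y) = 7 + (Y - 2) = 7 + (-2 + Y) = 5 + Y)
A(1)*9 = (5 + 1)*9 = 6*9 = 54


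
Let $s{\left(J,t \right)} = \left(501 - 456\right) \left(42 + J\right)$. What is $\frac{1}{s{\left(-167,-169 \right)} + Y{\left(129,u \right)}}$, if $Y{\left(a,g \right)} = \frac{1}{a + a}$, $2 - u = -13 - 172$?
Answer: $- \frac{258}{1451249} \approx -0.00017778$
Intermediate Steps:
$u = 187$ ($u = 2 - \left(-13 - 172\right) = 2 - -185 = 2 + 185 = 187$)
$s{\left(J,t \right)} = 1890 + 45 J$ ($s{\left(J,t \right)} = 45 \left(42 + J\right) = 1890 + 45 J$)
$Y{\left(a,g \right)} = \frac{1}{2 a}$
$\frac{1}{s{\left(-167,-169 \right)} + Y{\left(129,u \right)}} = \frac{1}{\left(1890 + 45 \left(-167\right)\right) + \frac{1}{2 \cdot 129}} = \frac{1}{\left(1890 - 7515\right) + \frac{1}{2} \cdot \frac{1}{129}} = \frac{1}{-5625 + \frac{1}{258}} = \frac{1}{- \frac{1451249}{258}} = - \frac{258}{1451249}$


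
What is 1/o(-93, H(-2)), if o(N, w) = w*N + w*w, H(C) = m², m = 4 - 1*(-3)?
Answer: -1/2156 ≈ -0.00046382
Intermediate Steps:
m = 7 (m = 4 + 3 = 7)
H(C) = 49 (H(C) = 7² = 49)
o(N, w) = w² + N*w (o(N, w) = N*w + w² = w² + N*w)
1/o(-93, H(-2)) = 1/(49*(-93 + 49)) = 1/(49*(-44)) = 1/(-2156) = -1/2156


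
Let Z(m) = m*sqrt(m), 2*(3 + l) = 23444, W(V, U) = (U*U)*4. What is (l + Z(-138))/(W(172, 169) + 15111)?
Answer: 11719/129355 - 138*I*sqrt(138)/129355 ≈ 0.090596 - 0.012532*I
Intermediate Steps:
W(V, U) = 4*U**2 (W(V, U) = U**2*4 = 4*U**2)
l = 11719 (l = -3 + (1/2)*23444 = -3 + 11722 = 11719)
Z(m) = m**(3/2)
(l + Z(-138))/(W(172, 169) + 15111) = (11719 + (-138)**(3/2))/(4*169**2 + 15111) = (11719 - 138*I*sqrt(138))/(4*28561 + 15111) = (11719 - 138*I*sqrt(138))/(114244 + 15111) = (11719 - 138*I*sqrt(138))/129355 = (11719 - 138*I*sqrt(138))*(1/129355) = 11719/129355 - 138*I*sqrt(138)/129355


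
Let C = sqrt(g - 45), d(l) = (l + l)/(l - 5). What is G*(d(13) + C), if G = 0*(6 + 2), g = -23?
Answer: 0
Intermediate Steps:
G = 0 (G = 0*8 = 0)
d(l) = 2*l/(-5 + l) (d(l) = (2*l)/(-5 + l) = 2*l/(-5 + l))
C = 2*I*sqrt(17) (C = sqrt(-23 - 45) = sqrt(-68) = 2*I*sqrt(17) ≈ 8.2462*I)
G*(d(13) + C) = 0*(2*13/(-5 + 13) + 2*I*sqrt(17)) = 0*(2*13/8 + 2*I*sqrt(17)) = 0*(2*13*(1/8) + 2*I*sqrt(17)) = 0*(13/4 + 2*I*sqrt(17)) = 0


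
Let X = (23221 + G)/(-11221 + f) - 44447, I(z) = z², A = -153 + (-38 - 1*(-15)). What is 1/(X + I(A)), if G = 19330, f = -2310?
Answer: -13531/182318652 ≈ -7.4216e-5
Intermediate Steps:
A = -176 (A = -153 + (-38 + 15) = -153 - 23 = -176)
X = -601454908/13531 (X = (23221 + 19330)/(-11221 - 2310) - 44447 = 42551/(-13531) - 44447 = 42551*(-1/13531) - 44447 = -42551/13531 - 44447 = -601454908/13531 ≈ -44450.)
1/(X + I(A)) = 1/(-601454908/13531 + (-176)²) = 1/(-601454908/13531 + 30976) = 1/(-182318652/13531) = -13531/182318652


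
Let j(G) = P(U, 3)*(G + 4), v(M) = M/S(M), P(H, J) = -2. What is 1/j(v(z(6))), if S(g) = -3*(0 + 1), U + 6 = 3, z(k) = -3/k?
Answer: -3/25 ≈ -0.12000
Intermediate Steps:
U = -3 (U = -6 + 3 = -3)
S(g) = -3 (S(g) = -3*1 = -3)
v(M) = -M/3 (v(M) = M/(-3) = M*(-⅓) = -M/3)
j(G) = -8 - 2*G (j(G) = -2*(G + 4) = -2*(4 + G) = -8 - 2*G)
1/j(v(z(6))) = 1/(-8 - (-2)*(-3/6)/3) = 1/(-8 - (-2)*(-3*⅙)/3) = 1/(-8 - (-2)*(-1)/(3*2)) = 1/(-8 - 2*⅙) = 1/(-8 - ⅓) = 1/(-25/3) = -3/25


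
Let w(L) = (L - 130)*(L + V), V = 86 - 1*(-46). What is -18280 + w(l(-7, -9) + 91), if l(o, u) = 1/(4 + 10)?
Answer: -5284915/196 ≈ -26964.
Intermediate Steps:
l(o, u) = 1/14
V = 132 (V = 86 + 46 = 132)
w(L) = (-130 + L)*(132 + L) (w(L) = (L - 130)*(L + 132) = (-130 + L)*(132 + L))
-18280 + w(l(-7, -9) + 91) = -18280 + (-17160 + (1/14 + 91)² + 2*(1/14 + 91)) = -18280 + (-17160 + (1275/14)² + 2*(1275/14)) = -18280 + (-17160 + 1625625/196 + 1275/7) = -18280 - 1702035/196 = -5284915/196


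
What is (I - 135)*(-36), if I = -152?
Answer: 10332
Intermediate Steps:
(I - 135)*(-36) = (-152 - 135)*(-36) = -287*(-36) = 10332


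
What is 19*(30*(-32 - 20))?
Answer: -29640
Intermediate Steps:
19*(30*(-32 - 20)) = 19*(30*(-52)) = 19*(-1560) = -29640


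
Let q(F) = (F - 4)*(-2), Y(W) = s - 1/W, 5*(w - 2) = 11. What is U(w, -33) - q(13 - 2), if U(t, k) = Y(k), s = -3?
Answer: 364/33 ≈ 11.030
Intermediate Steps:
w = 21/5 (w = 2 + (⅕)*11 = 2 + 11/5 = 21/5 ≈ 4.2000)
Y(W) = -3 - 1/W
U(t, k) = -3 - 1/k
q(F) = 8 - 2*F (q(F) = (-4 + F)*(-2) = 8 - 2*F)
U(w, -33) - q(13 - 2) = (-3 - 1/(-33)) - (8 - 2*(13 - 2)) = (-3 - 1*(-1/33)) - (8 - 2*11) = (-3 + 1/33) - (8 - 22) = -98/33 - 1*(-14) = -98/33 + 14 = 364/33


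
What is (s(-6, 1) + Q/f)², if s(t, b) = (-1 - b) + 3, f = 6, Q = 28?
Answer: 289/9 ≈ 32.111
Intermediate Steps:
s(t, b) = 2 - b
(s(-6, 1) + Q/f)² = ((2 - 1*1) + 28/6)² = ((2 - 1) + 28*(⅙))² = (1 + 14/3)² = (17/3)² = 289/9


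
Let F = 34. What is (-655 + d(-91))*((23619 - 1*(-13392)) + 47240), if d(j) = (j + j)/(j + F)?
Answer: -3130177403/57 ≈ -5.4915e+7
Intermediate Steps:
d(j) = 2*j/(34 + j) (d(j) = (j + j)/(j + 34) = (2*j)/(34 + j) = 2*j/(34 + j))
(-655 + d(-91))*((23619 - 1*(-13392)) + 47240) = (-655 + 2*(-91)/(34 - 91))*((23619 - 1*(-13392)) + 47240) = (-655 + 2*(-91)/(-57))*((23619 + 13392) + 47240) = (-655 + 2*(-91)*(-1/57))*(37011 + 47240) = (-655 + 182/57)*84251 = -37153/57*84251 = -3130177403/57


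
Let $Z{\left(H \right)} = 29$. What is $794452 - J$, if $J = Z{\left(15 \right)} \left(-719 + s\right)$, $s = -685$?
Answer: $835168$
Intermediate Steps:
$J = -40716$ ($J = 29 \left(-719 - 685\right) = 29 \left(-1404\right) = -40716$)
$794452 - J = 794452 - -40716 = 794452 + 40716 = 835168$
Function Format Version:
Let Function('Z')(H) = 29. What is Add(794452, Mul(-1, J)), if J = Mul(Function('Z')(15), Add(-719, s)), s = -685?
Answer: 835168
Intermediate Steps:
J = -40716 (J = Mul(29, Add(-719, -685)) = Mul(29, -1404) = -40716)
Add(794452, Mul(-1, J)) = Add(794452, Mul(-1, -40716)) = Add(794452, 40716) = 835168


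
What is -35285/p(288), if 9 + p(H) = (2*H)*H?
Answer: -35285/165879 ≈ -0.21272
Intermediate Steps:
p(H) = -9 + 2*H**2 (p(H) = -9 + (2*H)*H = -9 + 2*H**2)
-35285/p(288) = -35285/(-9 + 2*288**2) = -35285/(-9 + 2*82944) = -35285/(-9 + 165888) = -35285/165879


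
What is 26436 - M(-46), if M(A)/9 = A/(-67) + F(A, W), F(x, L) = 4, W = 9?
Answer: 1768386/67 ≈ 26394.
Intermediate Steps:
M(A) = 36 - 9*A/67 (M(A) = 9*(A/(-67) + 4) = 9*(A*(-1/67) + 4) = 9*(-A/67 + 4) = 9*(4 - A/67) = 36 - 9*A/67)
26436 - M(-46) = 26436 - (36 - 9/67*(-46)) = 26436 - (36 + 414/67) = 26436 - 1*2826/67 = 26436 - 2826/67 = 1768386/67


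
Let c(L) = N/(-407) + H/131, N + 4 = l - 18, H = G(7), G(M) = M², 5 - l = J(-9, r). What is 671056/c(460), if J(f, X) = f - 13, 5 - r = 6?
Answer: 4472336594/2411 ≈ 1.8550e+6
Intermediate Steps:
r = -1 (r = 5 - 1*6 = 5 - 6 = -1)
J(f, X) = -13 + f
l = 27 (l = 5 - (-13 - 9) = 5 - 1*(-22) = 5 + 22 = 27)
H = 49 (H = 7² = 49)
N = 5 (N = -4 + (27 - 18) = -4 + 9 = 5)
c(L) = 19288/53317 (c(L) = 5/(-407) + 49/131 = 5*(-1/407) + 49*(1/131) = -5/407 + 49/131 = 19288/53317)
671056/c(460) = 671056/(19288/53317) = 671056*(53317/19288) = 4472336594/2411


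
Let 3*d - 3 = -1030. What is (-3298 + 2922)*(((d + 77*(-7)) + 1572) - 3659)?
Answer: 3348280/3 ≈ 1.1161e+6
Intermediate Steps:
d = -1027/3 (d = 1 + (⅓)*(-1030) = 1 - 1030/3 = -1027/3 ≈ -342.33)
(-3298 + 2922)*(((d + 77*(-7)) + 1572) - 3659) = (-3298 + 2922)*(((-1027/3 + 77*(-7)) + 1572) - 3659) = -376*(((-1027/3 - 539) + 1572) - 3659) = -376*((-2644/3 + 1572) - 3659) = -376*(2072/3 - 3659) = -376*(-8905/3) = 3348280/3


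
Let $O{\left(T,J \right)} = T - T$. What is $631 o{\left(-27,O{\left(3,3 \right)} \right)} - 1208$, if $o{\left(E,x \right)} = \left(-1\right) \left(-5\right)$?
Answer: $1947$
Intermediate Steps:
$O{\left(T,J \right)} = 0$
$o{\left(E,x \right)} = 5$
$631 o{\left(-27,O{\left(3,3 \right)} \right)} - 1208 = 631 \cdot 5 - 1208 = 3155 - 1208 = 1947$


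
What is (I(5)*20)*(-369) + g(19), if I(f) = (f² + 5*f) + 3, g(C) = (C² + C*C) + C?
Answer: -390399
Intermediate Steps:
g(C) = C + 2*C² (g(C) = (C² + C²) + C = 2*C² + C = C + 2*C²)
I(f) = 3 + f² + 5*f
(I(5)*20)*(-369) + g(19) = ((3 + 5² + 5*5)*20)*(-369) + 19*(1 + 2*19) = ((3 + 25 + 25)*20)*(-369) + 19*(1 + 38) = (53*20)*(-369) + 19*39 = 1060*(-369) + 741 = -391140 + 741 = -390399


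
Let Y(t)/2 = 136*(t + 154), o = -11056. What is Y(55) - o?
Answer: 67904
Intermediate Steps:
Y(t) = 41888 + 272*t (Y(t) = 2*(136*(t + 154)) = 2*(136*(154 + t)) = 2*(20944 + 136*t) = 41888 + 272*t)
Y(55) - o = (41888 + 272*55) - 1*(-11056) = (41888 + 14960) + 11056 = 56848 + 11056 = 67904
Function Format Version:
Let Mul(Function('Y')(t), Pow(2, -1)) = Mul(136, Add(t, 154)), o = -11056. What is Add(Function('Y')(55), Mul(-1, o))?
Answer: 67904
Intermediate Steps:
Function('Y')(t) = Add(41888, Mul(272, t)) (Function('Y')(t) = Mul(2, Mul(136, Add(t, 154))) = Mul(2, Mul(136, Add(154, t))) = Mul(2, Add(20944, Mul(136, t))) = Add(41888, Mul(272, t)))
Add(Function('Y')(55), Mul(-1, o)) = Add(Add(41888, Mul(272, 55)), Mul(-1, -11056)) = Add(Add(41888, 14960), 11056) = Add(56848, 11056) = 67904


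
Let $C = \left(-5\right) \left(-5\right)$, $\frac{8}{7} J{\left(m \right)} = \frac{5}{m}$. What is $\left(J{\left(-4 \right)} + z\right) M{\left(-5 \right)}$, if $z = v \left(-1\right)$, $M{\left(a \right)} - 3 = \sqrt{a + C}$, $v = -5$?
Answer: $\frac{375}{32} + \frac{125 \sqrt{5}}{16} \approx 29.188$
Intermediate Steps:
$J{\left(m \right)} = \frac{35}{8 m}$ ($J{\left(m \right)} = \frac{7 \frac{5}{m}}{8} = \frac{35}{8 m}$)
$C = 25$
$M{\left(a \right)} = 3 + \sqrt{25 + a}$ ($M{\left(a \right)} = 3 + \sqrt{a + 25} = 3 + \sqrt{25 + a}$)
$z = 5$ ($z = \left(-5\right) \left(-1\right) = 5$)
$\left(J{\left(-4 \right)} + z\right) M{\left(-5 \right)} = \left(\frac{35}{8 \left(-4\right)} + 5\right) \left(3 + \sqrt{25 - 5}\right) = \left(\frac{35}{8} \left(- \frac{1}{4}\right) + 5\right) \left(3 + \sqrt{20}\right) = \left(- \frac{35}{32} + 5\right) \left(3 + 2 \sqrt{5}\right) = \frac{125 \left(3 + 2 \sqrt{5}\right)}{32} = \frac{375}{32} + \frac{125 \sqrt{5}}{16}$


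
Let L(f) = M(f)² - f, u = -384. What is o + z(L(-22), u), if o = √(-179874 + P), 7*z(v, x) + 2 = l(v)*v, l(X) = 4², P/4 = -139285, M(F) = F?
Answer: 8094/7 + I*√737014 ≈ 1156.3 + 858.5*I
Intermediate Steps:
P = -557140 (P = 4*(-139285) = -557140)
l(X) = 16
L(f) = f² - f
z(v, x) = -2/7 + 16*v/7 (z(v, x) = -2/7 + (16*v)/7 = -2/7 + 16*v/7)
o = I*√737014 (o = √(-179874 - 557140) = √(-737014) = I*√737014 ≈ 858.5*I)
o + z(L(-22), u) = I*√737014 + (-2/7 + 16*(-22*(-1 - 22))/7) = I*√737014 + (-2/7 + 16*(-22*(-23))/7) = I*√737014 + (-2/7 + (16/7)*506) = I*√737014 + (-2/7 + 8096/7) = I*√737014 + 8094/7 = 8094/7 + I*√737014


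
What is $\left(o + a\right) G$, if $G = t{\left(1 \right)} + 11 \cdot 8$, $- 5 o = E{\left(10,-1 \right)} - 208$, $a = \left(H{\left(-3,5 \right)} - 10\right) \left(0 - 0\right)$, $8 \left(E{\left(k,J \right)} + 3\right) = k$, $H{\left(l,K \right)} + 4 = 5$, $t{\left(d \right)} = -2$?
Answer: $\frac{36077}{10} \approx 3607.7$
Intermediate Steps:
$H{\left(l,K \right)} = 1$ ($H{\left(l,K \right)} = -4 + 5 = 1$)
$E{\left(k,J \right)} = -3 + \frac{k}{8}$
$a = 0$ ($a = \left(1 - 10\right) \left(0 - 0\right) = - 9 \left(0 + 0\right) = \left(-9\right) 0 = 0$)
$o = \frac{839}{20}$ ($o = - \frac{\left(-3 + \frac{1}{8} \cdot 10\right) - 208}{5} = - \frac{\left(-3 + \frac{5}{4}\right) - 208}{5} = - \frac{- \frac{7}{4} - 208}{5} = \left(- \frac{1}{5}\right) \left(- \frac{839}{4}\right) = \frac{839}{20} \approx 41.95$)
$G = 86$ ($G = -2 + 11 \cdot 8 = -2 + 88 = 86$)
$\left(o + a\right) G = \left(\frac{839}{20} + 0\right) 86 = \frac{839}{20} \cdot 86 = \frac{36077}{10}$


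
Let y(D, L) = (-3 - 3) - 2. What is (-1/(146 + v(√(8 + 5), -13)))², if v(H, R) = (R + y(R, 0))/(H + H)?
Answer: 676/(3796 - 21*√13)² ≈ 4.8842e-5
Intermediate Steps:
y(D, L) = -8 (y(D, L) = -6 - 2 = -8)
v(H, R) = (-8 + R)/(2*H) (v(H, R) = (R - 8)/(H + H) = (-8 + R)/((2*H)) = (-8 + R)*(1/(2*H)) = (-8 + R)/(2*H))
(-1/(146 + v(√(8 + 5), -13)))² = (-1/(146 + (-8 - 13)/(2*(√(8 + 5)))))² = (-1/(146 + (½)*(-21)/√13))² = (-1/(146 + (½)*(√13/13)*(-21)))² = (-1/(146 - 21*√13/26))² = (146 - 21*√13/26)⁻²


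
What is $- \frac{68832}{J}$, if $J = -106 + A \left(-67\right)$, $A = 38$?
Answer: $\frac{5736}{221} \approx 25.955$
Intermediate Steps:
$J = -2652$ ($J = -106 + 38 \left(-67\right) = -106 - 2546 = -2652$)
$- \frac{68832}{J} = - \frac{68832}{-2652} = \left(-68832\right) \left(- \frac{1}{2652}\right) = \frac{5736}{221}$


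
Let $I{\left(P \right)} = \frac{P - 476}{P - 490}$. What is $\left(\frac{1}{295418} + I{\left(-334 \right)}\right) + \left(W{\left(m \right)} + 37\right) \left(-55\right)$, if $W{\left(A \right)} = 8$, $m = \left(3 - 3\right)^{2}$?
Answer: $- \frac{150559044949}{60856108} \approx -2474.0$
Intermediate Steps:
$I{\left(P \right)} = \frac{-476 + P}{-490 + P}$
$m = 0$ ($m = 0^{2} = 0$)
$\left(\frac{1}{295418} + I{\left(-334 \right)}\right) + \left(W{\left(m \right)} + 37\right) \left(-55\right) = \left(\frac{1}{295418} + \frac{-476 - 334}{-490 - 334}\right) + \left(8 + 37\right) \left(-55\right) = \left(\frac{1}{295418} + \frac{1}{-824} \left(-810\right)\right) + 45 \left(-55\right) = \left(\frac{1}{295418} - - \frac{405}{412}\right) - 2475 = \left(\frac{1}{295418} + \frac{405}{412}\right) - 2475 = \frac{59822351}{60856108} - 2475 = - \frac{150559044949}{60856108}$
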